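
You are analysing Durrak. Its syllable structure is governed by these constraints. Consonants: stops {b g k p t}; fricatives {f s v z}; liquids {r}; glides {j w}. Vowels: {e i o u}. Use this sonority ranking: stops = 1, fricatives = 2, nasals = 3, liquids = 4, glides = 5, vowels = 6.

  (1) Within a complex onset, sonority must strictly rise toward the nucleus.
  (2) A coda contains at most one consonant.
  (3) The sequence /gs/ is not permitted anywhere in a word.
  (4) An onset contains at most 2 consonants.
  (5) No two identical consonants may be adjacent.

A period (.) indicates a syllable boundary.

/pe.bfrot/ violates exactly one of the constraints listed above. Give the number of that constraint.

/pe.bfrot/: syllable 2 onset /bfr/ has 3 consonants (> 2).
This is a violation of constraint 4: "An onset contains at most 2 consonants."
The remaining constraints (1, 2, 3, 5) are satisfied.

4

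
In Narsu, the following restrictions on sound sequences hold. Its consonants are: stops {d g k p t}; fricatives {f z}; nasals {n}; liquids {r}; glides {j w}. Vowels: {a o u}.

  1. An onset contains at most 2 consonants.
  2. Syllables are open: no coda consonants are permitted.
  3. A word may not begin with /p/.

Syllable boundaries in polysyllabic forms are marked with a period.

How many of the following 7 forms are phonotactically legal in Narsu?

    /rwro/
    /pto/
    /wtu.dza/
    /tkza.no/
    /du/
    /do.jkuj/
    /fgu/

/rwro/ — violates constraint 1: syllable 1 onset /rwr/ has 3 consonants (> 2) → phonotactically illegal
/pto/ — violates constraint 3: word begins with /p/ → phonotactically illegal
/wtu.dza/ — σ1 onset /wt/ (2C), coda /∅/ ok; σ2 onset /dz/ (2C), coda /∅/ ok → phonotactically legal
/tkza.no/ — violates constraint 1: syllable 1 onset /tkz/ has 3 consonants (> 2) → phonotactically illegal
/du/ — σ1 onset /d/, coda /∅/ ok → phonotactically legal
/do.jkuj/ — violates constraint 2: syllable 2 coda /j/ has 1 consonant (> 0) → phonotactically illegal
/fgu/ — σ1 onset /fg/ (2C), coda /∅/ ok → phonotactically legal
Phonotactically legal: /wtu.dza/, /du/, /fgu/ → 3.

3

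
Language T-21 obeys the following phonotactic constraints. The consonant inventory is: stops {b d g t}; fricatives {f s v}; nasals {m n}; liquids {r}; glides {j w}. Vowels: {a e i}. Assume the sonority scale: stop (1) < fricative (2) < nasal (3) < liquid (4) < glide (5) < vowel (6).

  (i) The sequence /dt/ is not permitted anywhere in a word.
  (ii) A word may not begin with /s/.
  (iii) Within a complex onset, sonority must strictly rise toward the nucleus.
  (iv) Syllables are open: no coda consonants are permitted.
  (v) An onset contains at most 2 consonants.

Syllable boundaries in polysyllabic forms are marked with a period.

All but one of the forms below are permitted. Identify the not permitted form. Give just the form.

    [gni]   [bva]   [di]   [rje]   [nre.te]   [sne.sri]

[gni] — σ1 onset /gn/ (1→3 rises), coda /∅/ ok → permitted
[bva] — σ1 onset /bv/ (1→2 rises), coda /∅/ ok → permitted
[di] — σ1 onset /d/, coda /∅/ ok → permitted
[rje] — σ1 onset /rj/ (4→5 rises), coda /∅/ ok → permitted
[nre.te] — σ1 onset /nr/ (3→4 rises), coda /∅/ ok; σ2 onset /t/, coda /∅/ ok → permitted
[sne.sri] — violates constraint (ii): word begins with /s/ → not permitted

[sne.sri]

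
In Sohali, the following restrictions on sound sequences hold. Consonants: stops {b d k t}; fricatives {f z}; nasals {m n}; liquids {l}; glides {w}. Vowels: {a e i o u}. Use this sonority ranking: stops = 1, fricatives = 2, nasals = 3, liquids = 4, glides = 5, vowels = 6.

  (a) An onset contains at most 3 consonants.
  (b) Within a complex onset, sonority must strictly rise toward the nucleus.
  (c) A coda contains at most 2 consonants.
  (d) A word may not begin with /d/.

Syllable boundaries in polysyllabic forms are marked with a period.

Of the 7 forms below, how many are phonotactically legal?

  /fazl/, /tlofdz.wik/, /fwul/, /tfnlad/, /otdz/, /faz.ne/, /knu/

/fazl/ — σ1 onset /f/, coda /zl/ (2C) ok → phonotactically legal
/tlofdz.wik/ — violates constraint (c): syllable 1 coda /fdz/ has 3 consonants (> 2) → phonotactically illegal
/fwul/ — σ1 onset /fw/ (2→5 rises), coda /l/ ok → phonotactically legal
/tfnlad/ — violates constraint (a): syllable 1 onset /tfnl/ has 4 consonants (> 3) → phonotactically illegal
/otdz/ — violates constraint (c): syllable 1 coda /tdz/ has 3 consonants (> 2) → phonotactically illegal
/faz.ne/ — σ1 onset /f/, coda /z/ ok; σ2 onset /n/, coda /∅/ ok → phonotactically legal
/knu/ — σ1 onset /kn/ (1→3 rises), coda /∅/ ok → phonotactically legal
Phonotactically legal: /fazl/, /fwul/, /faz.ne/, /knu/ → 4.

4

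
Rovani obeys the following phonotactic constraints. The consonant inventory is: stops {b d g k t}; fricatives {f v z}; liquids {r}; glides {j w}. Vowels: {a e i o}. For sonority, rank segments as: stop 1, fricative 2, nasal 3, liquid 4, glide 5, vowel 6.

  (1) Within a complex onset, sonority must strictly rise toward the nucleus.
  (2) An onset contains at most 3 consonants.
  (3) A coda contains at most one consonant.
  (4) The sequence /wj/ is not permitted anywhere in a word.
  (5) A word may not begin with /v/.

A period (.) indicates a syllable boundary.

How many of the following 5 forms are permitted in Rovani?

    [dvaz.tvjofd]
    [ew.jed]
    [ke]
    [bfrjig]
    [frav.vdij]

1

[dvaz.tvjofd] — violates constraint 3: syllable 2 coda /fd/ has 2 consonants (> 1) → not permitted
[ew.jed] — violates constraint 4: contains banned sequence /wj/ → not permitted
[ke] — σ1 onset /k/, coda /∅/ ok → permitted
[bfrjig] — violates constraint 2: syllable 1 onset /bfrj/ has 4 consonants (> 3) → not permitted
[frav.vdij] — violates constraint 1: syllable 2 onset /vd/: /v/ (fricative, 2) → /d/ (stop, 1) does not rise → not permitted
Permitted: [ke] → 1.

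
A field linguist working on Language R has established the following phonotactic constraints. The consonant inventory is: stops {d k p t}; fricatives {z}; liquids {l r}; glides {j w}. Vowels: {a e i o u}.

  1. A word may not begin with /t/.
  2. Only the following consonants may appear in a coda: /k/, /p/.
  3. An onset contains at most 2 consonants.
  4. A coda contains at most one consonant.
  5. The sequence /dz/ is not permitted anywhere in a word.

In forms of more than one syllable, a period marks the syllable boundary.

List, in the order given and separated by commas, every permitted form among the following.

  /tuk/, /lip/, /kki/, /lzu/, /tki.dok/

/tuk/ — violates constraint 1: word begins with /t/ → not permitted
/lip/ — σ1 onset /l/, coda /p/ ok → permitted
/kki/ — σ1 onset /kk/ (2C), coda /∅/ ok → permitted
/lzu/ — σ1 onset /lz/ (2C), coda /∅/ ok → permitted
/tki.dok/ — violates constraint 1: word begins with /t/ → not permitted

/lip/, /kki/, /lzu/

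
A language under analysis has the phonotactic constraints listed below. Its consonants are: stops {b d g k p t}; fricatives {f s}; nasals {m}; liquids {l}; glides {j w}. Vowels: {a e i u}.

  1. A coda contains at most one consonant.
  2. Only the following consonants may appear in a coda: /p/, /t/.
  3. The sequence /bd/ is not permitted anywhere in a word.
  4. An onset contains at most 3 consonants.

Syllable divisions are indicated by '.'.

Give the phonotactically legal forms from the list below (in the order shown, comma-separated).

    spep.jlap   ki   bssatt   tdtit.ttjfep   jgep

spep.jlap, ki, jgep

spep.jlap — σ1 onset /sp/ (2C), coda /p/ ok; σ2 onset /jl/ (2C), coda /p/ ok → phonotactically legal
ki — σ1 onset /k/, coda /∅/ ok → phonotactically legal
bssatt — violates constraint 1: syllable 1 coda /tt/ has 2 consonants (> 1) → phonotactically illegal
tdtit.ttjfep — violates constraint 4: syllable 2 onset /ttjf/ has 4 consonants (> 3) → phonotactically illegal
jgep — σ1 onset /jg/ (2C), coda /p/ ok → phonotactically legal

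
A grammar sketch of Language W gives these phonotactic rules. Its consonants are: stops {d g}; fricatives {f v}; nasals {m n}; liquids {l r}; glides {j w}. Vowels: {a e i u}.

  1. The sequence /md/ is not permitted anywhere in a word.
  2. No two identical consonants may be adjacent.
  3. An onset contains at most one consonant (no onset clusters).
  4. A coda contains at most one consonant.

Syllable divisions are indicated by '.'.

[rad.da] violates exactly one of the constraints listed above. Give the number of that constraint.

[rad.da]: adjacent identical consonants /dd/.
This is a violation of constraint 2: "No two identical consonants may be adjacent."
The remaining constraints (1, 3, 4) are satisfied.

2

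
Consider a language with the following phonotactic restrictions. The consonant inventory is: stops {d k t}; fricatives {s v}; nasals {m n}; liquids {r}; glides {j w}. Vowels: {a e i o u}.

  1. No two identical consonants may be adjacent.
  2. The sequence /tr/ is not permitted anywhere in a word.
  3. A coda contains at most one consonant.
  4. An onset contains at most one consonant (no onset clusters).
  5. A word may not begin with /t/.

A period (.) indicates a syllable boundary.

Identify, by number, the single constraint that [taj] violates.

5

[taj]: word begins with /t/.
This is a violation of constraint 5: "A word may not begin with /t/."
The remaining constraints (1, 2, 3, 4) are satisfied.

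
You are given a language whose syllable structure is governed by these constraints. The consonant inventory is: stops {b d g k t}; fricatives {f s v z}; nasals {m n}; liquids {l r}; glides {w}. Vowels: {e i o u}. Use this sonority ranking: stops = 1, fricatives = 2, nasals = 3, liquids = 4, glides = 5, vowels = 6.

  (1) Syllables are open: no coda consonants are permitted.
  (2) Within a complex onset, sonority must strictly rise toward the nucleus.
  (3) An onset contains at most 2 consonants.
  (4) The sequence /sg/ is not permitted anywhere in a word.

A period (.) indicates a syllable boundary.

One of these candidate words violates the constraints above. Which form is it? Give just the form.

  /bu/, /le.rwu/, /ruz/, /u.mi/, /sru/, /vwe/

/bu/ — σ1 onset /b/, coda /∅/ ok → permitted
/le.rwu/ — σ1 onset /l/, coda /∅/ ok; σ2 onset /rw/ (4→5 rises), coda /∅/ ok → permitted
/ruz/ — violates constraint 1: syllable 1 coda /z/ has 1 consonant (> 0) → not permitted
/u.mi/ — σ1 onset /∅/, coda /∅/ ok; σ2 onset /m/, coda /∅/ ok → permitted
/sru/ — σ1 onset /sr/ (2→4 rises), coda /∅/ ok → permitted
/vwe/ — σ1 onset /vw/ (2→5 rises), coda /∅/ ok → permitted

/ruz/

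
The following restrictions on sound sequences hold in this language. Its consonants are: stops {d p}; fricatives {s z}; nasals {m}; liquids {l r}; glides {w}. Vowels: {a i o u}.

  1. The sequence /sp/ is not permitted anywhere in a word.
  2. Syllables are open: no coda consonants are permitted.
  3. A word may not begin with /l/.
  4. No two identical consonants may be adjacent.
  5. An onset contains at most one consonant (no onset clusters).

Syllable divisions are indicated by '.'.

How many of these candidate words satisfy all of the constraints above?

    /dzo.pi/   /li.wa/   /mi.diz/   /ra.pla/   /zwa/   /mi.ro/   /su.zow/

1

/dzo.pi/ — violates constraint 5: syllable 1 onset /dz/ has 2 consonants (> 1) → illicit
/li.wa/ — violates constraint 3: word begins with /l/ → illicit
/mi.diz/ — violates constraint 2: syllable 2 coda /z/ has 1 consonant (> 0) → illicit
/ra.pla/ — violates constraint 5: syllable 2 onset /pl/ has 2 consonants (> 1) → illicit
/zwa/ — violates constraint 5: syllable 1 onset /zw/ has 2 consonants (> 1) → illicit
/mi.ro/ — σ1 onset /m/, coda /∅/ ok; σ2 onset /r/, coda /∅/ ok → licit
/su.zow/ — violates constraint 2: syllable 2 coda /w/ has 1 consonant (> 0) → illicit
Licit: /mi.ro/ → 1.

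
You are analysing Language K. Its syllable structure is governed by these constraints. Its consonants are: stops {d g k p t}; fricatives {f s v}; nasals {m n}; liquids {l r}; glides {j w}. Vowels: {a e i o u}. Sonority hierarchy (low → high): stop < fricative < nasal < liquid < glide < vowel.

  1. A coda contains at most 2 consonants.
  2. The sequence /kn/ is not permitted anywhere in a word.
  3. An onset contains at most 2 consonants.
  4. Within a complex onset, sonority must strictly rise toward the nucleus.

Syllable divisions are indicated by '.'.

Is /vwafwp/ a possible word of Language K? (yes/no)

no

/vwafwp/ — violates constraint 1: syllable 1 coda /fwp/ has 3 consonants (> 2) → phonotactically illegal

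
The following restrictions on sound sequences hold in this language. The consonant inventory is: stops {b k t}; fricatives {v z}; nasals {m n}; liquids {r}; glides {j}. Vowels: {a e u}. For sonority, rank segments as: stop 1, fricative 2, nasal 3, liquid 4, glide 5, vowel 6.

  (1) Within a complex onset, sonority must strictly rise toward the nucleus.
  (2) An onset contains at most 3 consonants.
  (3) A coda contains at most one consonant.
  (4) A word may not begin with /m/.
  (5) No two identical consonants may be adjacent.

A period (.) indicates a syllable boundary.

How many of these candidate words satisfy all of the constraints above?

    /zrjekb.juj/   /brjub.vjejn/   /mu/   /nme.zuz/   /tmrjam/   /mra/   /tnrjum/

/zrjekb.juj/ — violates constraint 3: syllable 1 coda /kb/ has 2 consonants (> 1) → illicit
/brjub.vjejn/ — violates constraint 3: syllable 2 coda /jn/ has 2 consonants (> 1) → illicit
/mu/ — violates constraint 4: word begins with /m/ → illicit
/nme.zuz/ — violates constraint 1: syllable 1 onset /nm/: /n/ (nasal, 3) → /m/ (nasal, 3) does not rise → illicit
/tmrjam/ — violates constraint 2: syllable 1 onset /tmrj/ has 4 consonants (> 3) → illicit
/mra/ — violates constraint 4: word begins with /m/ → illicit
/tnrjum/ — violates constraint 2: syllable 1 onset /tnrj/ has 4 consonants (> 3) → illicit
No form is licit → 0.

0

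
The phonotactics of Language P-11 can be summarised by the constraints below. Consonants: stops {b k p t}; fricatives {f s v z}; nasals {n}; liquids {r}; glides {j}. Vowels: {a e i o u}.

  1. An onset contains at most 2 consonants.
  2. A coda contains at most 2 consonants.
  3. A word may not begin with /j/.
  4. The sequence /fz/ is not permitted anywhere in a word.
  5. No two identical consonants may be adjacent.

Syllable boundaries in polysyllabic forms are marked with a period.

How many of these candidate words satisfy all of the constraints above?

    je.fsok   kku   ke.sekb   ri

je.fsok — violates constraint 3: word begins with /j/ → phonotactically illegal
kku — violates constraint 5: adjacent identical consonants /kk/ → phonotactically illegal
ke.sekb — σ1 onset /k/, coda /∅/ ok; σ2 onset /s/, coda /kb/ (2C) ok → phonotactically legal
ri — σ1 onset /r/, coda /∅/ ok → phonotactically legal
Phonotactically legal: ke.sekb, ri → 2.

2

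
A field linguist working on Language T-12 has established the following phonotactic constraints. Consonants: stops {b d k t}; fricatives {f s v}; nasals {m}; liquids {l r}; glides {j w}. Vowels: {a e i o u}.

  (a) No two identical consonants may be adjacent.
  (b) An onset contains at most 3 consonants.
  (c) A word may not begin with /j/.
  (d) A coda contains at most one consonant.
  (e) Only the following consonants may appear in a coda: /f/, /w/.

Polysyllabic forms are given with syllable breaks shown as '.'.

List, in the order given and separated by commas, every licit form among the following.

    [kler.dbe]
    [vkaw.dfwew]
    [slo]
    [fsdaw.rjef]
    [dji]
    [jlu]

[kler.dbe] — violates constraint (e): syllable 1 coda contains /r/, which is not a licensed coda consonant → illicit
[vkaw.dfwew] — σ1 onset /vk/ (2C), coda /w/ ok; σ2 onset /dfw/ (3C), coda /w/ ok → licit
[slo] — σ1 onset /sl/ (2C), coda /∅/ ok → licit
[fsdaw.rjef] — σ1 onset /fsd/ (3C), coda /w/ ok; σ2 onset /rj/ (2C), coda /f/ ok → licit
[dji] — σ1 onset /dj/ (2C), coda /∅/ ok → licit
[jlu] — violates constraint (c): word begins with /j/ → illicit

[vkaw.dfwew], [slo], [fsdaw.rjef], [dji]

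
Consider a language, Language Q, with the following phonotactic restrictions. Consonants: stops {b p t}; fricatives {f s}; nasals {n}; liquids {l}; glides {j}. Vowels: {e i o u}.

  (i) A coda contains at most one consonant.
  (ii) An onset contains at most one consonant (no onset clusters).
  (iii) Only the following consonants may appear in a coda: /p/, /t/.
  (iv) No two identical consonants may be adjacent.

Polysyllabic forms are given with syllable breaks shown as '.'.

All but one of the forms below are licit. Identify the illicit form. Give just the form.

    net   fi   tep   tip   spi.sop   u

spi.sop

net — σ1 onset /n/, coda /t/ ok → licit
fi — σ1 onset /f/, coda /∅/ ok → licit
tep — σ1 onset /t/, coda /p/ ok → licit
tip — σ1 onset /t/, coda /p/ ok → licit
spi.sop — violates constraint (ii): syllable 1 onset /sp/ has 2 consonants (> 1) → illicit
u — σ1 onset /∅/, coda /∅/ ok → licit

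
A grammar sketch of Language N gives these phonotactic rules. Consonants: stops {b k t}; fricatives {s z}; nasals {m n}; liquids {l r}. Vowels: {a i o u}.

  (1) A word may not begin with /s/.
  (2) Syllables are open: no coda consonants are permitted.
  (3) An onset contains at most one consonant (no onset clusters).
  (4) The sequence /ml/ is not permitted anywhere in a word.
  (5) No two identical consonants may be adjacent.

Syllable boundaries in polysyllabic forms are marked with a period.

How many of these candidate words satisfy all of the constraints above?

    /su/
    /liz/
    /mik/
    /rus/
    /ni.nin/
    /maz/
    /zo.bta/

0

/su/ — violates constraint 1: word begins with /s/ → phonotactically illegal
/liz/ — violates constraint 2: syllable 1 coda /z/ has 1 consonant (> 0) → phonotactically illegal
/mik/ — violates constraint 2: syllable 1 coda /k/ has 1 consonant (> 0) → phonotactically illegal
/rus/ — violates constraint 2: syllable 1 coda /s/ has 1 consonant (> 0) → phonotactically illegal
/ni.nin/ — violates constraint 2: syllable 2 coda /n/ has 1 consonant (> 0) → phonotactically illegal
/maz/ — violates constraint 2: syllable 1 coda /z/ has 1 consonant (> 0) → phonotactically illegal
/zo.bta/ — violates constraint 3: syllable 2 onset /bt/ has 2 consonants (> 1) → phonotactically illegal
No form is phonotactically legal → 0.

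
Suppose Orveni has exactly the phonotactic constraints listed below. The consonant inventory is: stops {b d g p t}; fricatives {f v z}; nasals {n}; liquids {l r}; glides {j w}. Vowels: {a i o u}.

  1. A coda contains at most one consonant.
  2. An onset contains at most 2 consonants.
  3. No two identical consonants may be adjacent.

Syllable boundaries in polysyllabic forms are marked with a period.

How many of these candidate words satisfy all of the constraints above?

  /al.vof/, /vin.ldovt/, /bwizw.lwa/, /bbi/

1

/al.vof/ — σ1 onset /∅/, coda /l/ ok; σ2 onset /v/, coda /f/ ok → well-formed
/vin.ldovt/ — violates constraint 1: syllable 2 coda /vt/ has 2 consonants (> 1) → ill-formed
/bwizw.lwa/ — violates constraint 1: syllable 1 coda /zw/ has 2 consonants (> 1) → ill-formed
/bbi/ — violates constraint 3: adjacent identical consonants /bb/ → ill-formed
Well-formed: /al.vof/ → 1.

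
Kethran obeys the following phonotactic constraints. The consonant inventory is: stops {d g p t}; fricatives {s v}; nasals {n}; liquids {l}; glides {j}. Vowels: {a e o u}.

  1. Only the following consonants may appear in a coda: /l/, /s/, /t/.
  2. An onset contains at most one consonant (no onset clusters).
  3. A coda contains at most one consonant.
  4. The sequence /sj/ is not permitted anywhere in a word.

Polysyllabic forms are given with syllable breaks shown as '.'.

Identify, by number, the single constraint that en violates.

1

en: syllable 1 coda contains /n/, which is not a licensed coda consonant.
This is a violation of constraint 1: "Only the following consonants may appear in a coda: /l/, /s/, /t/."
The remaining constraints (2, 3, 4) are satisfied.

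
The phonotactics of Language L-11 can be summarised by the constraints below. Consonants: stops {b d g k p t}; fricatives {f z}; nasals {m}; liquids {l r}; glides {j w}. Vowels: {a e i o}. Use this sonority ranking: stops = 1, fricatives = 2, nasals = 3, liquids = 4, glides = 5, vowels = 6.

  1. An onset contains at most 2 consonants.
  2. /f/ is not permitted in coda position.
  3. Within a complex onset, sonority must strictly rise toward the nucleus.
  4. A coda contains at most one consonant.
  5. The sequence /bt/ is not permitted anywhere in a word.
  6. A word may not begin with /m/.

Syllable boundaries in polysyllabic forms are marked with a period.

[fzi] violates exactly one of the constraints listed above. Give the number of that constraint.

3

[fzi]: syllable 1 onset /fz/: /f/ (fricative, 2) → /z/ (fricative, 2) does not rise.
This is a violation of constraint 3: "Within a complex onset, sonority must strictly rise toward the nucleus."
The remaining constraints (1, 2, 4, 5, 6) are satisfied.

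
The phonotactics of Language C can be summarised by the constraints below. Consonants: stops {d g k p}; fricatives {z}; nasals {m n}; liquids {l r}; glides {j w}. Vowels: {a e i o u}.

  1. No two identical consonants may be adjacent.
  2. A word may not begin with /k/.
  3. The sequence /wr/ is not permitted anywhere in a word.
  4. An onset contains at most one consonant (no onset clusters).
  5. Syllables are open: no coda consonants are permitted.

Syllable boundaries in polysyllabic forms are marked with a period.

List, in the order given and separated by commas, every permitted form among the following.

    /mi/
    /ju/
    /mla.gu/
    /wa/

/mi/ — σ1 onset /m/, coda /∅/ ok → permitted
/ju/ — σ1 onset /j/, coda /∅/ ok → permitted
/mla.gu/ — violates constraint 4: syllable 1 onset /ml/ has 2 consonants (> 1) → not permitted
/wa/ — σ1 onset /w/, coda /∅/ ok → permitted

/mi/, /ju/, /wa/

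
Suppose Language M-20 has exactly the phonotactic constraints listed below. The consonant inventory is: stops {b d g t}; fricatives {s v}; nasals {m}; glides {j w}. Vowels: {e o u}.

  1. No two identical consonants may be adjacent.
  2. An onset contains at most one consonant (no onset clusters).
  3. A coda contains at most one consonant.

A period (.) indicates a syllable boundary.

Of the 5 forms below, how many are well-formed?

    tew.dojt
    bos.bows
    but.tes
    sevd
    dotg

0

tew.dojt — violates constraint 3: syllable 2 coda /jt/ has 2 consonants (> 1) → ill-formed
bos.bows — violates constraint 3: syllable 2 coda /ws/ has 2 consonants (> 1) → ill-formed
but.tes — violates constraint 1: adjacent identical consonants /tt/ → ill-formed
sevd — violates constraint 3: syllable 1 coda /vd/ has 2 consonants (> 1) → ill-formed
dotg — violates constraint 3: syllable 1 coda /tg/ has 2 consonants (> 1) → ill-formed
No form is well-formed → 0.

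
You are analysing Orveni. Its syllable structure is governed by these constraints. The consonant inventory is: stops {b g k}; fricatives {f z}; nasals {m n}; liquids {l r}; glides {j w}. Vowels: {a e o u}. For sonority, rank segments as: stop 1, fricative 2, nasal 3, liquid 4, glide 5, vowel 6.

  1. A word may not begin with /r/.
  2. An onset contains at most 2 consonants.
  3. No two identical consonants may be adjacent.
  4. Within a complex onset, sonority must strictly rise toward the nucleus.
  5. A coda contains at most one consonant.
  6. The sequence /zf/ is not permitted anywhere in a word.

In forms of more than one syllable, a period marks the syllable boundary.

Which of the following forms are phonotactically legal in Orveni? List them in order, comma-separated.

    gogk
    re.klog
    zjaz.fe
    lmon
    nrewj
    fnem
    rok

fnem

gogk — violates constraint 5: syllable 1 coda /gk/ has 2 consonants (> 1) → phonotactically illegal
re.klog — violates constraint 1: word begins with /r/ → phonotactically illegal
zjaz.fe — violates constraint 6: contains banned sequence /zf/ → phonotactically illegal
lmon — violates constraint 4: syllable 1 onset /lm/: /l/ (liquid, 4) → /m/ (nasal, 3) does not rise → phonotactically illegal
nrewj — violates constraint 5: syllable 1 coda /wj/ has 2 consonants (> 1) → phonotactically illegal
fnem — σ1 onset /fn/ (2→3 rises), coda /m/ ok → phonotactically legal
rok — violates constraint 1: word begins with /r/ → phonotactically illegal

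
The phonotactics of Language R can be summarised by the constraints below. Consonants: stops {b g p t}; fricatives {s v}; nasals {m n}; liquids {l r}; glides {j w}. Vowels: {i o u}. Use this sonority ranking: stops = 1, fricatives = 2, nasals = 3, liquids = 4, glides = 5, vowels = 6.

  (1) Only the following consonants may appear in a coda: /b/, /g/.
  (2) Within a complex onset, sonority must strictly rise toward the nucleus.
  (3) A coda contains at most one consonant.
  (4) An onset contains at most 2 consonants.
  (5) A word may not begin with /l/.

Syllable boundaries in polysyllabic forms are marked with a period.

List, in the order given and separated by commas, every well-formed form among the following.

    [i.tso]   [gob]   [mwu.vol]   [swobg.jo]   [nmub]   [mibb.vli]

[i.tso], [gob]

[i.tso] — σ1 onset /∅/, coda /∅/ ok; σ2 onset /ts/ (1→2 rises), coda /∅/ ok → well-formed
[gob] — σ1 onset /g/, coda /b/ ok → well-formed
[mwu.vol] — violates constraint 1: syllable 2 coda contains /l/, which is not a licensed coda consonant → ill-formed
[swobg.jo] — violates constraint 3: syllable 1 coda /bg/ has 2 consonants (> 1) → ill-formed
[nmub] — violates constraint 2: syllable 1 onset /nm/: /n/ (nasal, 3) → /m/ (nasal, 3) does not rise → ill-formed
[mibb.vli] — violates constraint 3: syllable 1 coda /bb/ has 2 consonants (> 1) → ill-formed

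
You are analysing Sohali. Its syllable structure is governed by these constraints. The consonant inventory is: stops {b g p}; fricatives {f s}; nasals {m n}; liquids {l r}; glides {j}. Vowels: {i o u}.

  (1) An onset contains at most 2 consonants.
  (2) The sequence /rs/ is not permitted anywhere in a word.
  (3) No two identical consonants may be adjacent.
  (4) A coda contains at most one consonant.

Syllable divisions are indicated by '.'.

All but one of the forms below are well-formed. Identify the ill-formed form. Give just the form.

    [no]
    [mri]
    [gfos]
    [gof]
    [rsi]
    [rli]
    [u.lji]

[rsi]

[no] — σ1 onset /n/, coda /∅/ ok → well-formed
[mri] — σ1 onset /mr/ (2C), coda /∅/ ok → well-formed
[gfos] — σ1 onset /gf/ (2C), coda /s/ ok → well-formed
[gof] — σ1 onset /g/, coda /f/ ok → well-formed
[rsi] — violates constraint 2: contains banned sequence /rs/ → ill-formed
[rli] — σ1 onset /rl/ (2C), coda /∅/ ok → well-formed
[u.lji] — σ1 onset /∅/, coda /∅/ ok; σ2 onset /lj/ (2C), coda /∅/ ok → well-formed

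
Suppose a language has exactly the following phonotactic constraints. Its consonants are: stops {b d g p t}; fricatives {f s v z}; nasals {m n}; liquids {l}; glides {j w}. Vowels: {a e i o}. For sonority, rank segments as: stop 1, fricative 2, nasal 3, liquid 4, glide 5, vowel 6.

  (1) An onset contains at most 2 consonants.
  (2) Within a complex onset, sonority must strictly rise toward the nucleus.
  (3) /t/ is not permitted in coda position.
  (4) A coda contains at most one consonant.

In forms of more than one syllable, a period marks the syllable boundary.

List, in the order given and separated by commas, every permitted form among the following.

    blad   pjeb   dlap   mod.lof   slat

blad — σ1 onset /bl/ (1→4 rises), coda /d/ ok → permitted
pjeb — σ1 onset /pj/ (1→5 rises), coda /b/ ok → permitted
dlap — σ1 onset /dl/ (1→4 rises), coda /p/ ok → permitted
mod.lof — σ1 onset /m/, coda /d/ ok; σ2 onset /l/, coda /f/ ok → permitted
slat — violates constraint 3: syllable 1 coda contains /t/ → not permitted

blad, pjeb, dlap, mod.lof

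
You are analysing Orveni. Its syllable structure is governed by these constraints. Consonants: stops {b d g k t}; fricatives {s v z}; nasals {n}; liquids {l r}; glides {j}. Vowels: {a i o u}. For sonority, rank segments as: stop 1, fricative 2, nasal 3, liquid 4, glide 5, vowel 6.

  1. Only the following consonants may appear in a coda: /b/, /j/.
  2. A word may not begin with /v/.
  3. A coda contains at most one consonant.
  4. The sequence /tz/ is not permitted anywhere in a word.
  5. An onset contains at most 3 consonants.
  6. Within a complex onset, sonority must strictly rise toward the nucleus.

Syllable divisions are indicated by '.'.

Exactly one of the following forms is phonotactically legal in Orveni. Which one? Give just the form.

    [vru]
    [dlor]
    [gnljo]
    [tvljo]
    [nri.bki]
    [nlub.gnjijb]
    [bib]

[vru] — violates constraint 2: word begins with /v/ → phonotactically illegal
[dlor] — violates constraint 1: syllable 1 coda contains /r/, which is not a licensed coda consonant → phonotactically illegal
[gnljo] — violates constraint 5: syllable 1 onset /gnlj/ has 4 consonants (> 3) → phonotactically illegal
[tvljo] — violates constraint 5: syllable 1 onset /tvlj/ has 4 consonants (> 3) → phonotactically illegal
[nri.bki] — violates constraint 6: syllable 2 onset /bk/: /b/ (stop, 1) → /k/ (stop, 1) does not rise → phonotactically illegal
[nlub.gnjijb] — violates constraint 3: syllable 2 coda /jb/ has 2 consonants (> 1) → phonotactically illegal
[bib] — σ1 onset /b/, coda /b/ ok → phonotactically legal

[bib]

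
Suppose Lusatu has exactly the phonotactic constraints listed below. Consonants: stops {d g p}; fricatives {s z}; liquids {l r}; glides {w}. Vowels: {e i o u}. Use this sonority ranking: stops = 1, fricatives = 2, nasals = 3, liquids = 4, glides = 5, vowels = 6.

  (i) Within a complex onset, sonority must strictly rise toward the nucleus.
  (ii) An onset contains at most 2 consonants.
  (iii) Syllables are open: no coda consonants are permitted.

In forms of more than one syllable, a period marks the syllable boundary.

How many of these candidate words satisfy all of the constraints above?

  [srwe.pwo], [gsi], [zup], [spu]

[srwe.pwo] — violates constraint (ii): syllable 1 onset /srw/ has 3 consonants (> 2) → not permitted
[gsi] — σ1 onset /gs/ (1→2 rises), coda /∅/ ok → permitted
[zup] — violates constraint (iii): syllable 1 coda /p/ has 1 consonant (> 0) → not permitted
[spu] — violates constraint (i): syllable 1 onset /sp/: /s/ (fricative, 2) → /p/ (stop, 1) does not rise → not permitted
Permitted: [gsi] → 1.

1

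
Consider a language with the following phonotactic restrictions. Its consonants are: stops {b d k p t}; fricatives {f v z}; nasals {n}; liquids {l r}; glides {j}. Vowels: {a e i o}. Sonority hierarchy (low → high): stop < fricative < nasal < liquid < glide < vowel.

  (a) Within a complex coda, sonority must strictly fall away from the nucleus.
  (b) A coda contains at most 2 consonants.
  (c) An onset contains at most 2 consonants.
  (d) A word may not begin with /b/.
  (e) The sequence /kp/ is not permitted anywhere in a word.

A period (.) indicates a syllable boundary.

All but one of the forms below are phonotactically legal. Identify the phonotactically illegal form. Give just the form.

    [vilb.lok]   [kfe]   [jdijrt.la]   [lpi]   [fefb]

[jdijrt.la]

[vilb.lok] — σ1 onset /v/, coda /lb/ (4→1 falls) ok; σ2 onset /l/, coda /k/ ok → phonotactically legal
[kfe] — σ1 onset /kf/ (2C), coda /∅/ ok → phonotactically legal
[jdijrt.la] — violates constraint (b): syllable 1 coda /jrt/ has 3 consonants (> 2) → phonotactically illegal
[lpi] — σ1 onset /lp/ (2C), coda /∅/ ok → phonotactically legal
[fefb] — σ1 onset /f/, coda /fb/ (2→1 falls) ok → phonotactically legal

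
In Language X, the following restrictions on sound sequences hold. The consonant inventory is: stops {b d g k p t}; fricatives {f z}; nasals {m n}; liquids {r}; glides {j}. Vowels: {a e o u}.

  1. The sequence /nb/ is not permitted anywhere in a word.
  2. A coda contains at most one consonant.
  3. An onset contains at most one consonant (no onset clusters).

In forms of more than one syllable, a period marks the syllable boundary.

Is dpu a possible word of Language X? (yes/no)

dpu — violates constraint 3: syllable 1 onset /dp/ has 2 consonants (> 1) → not permitted

no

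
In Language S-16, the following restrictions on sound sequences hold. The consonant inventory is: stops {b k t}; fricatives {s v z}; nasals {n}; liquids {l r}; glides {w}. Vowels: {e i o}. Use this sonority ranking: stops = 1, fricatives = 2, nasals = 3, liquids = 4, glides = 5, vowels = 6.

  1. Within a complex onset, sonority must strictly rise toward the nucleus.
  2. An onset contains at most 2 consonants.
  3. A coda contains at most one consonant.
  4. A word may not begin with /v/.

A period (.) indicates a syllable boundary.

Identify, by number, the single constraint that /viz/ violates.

/viz/: word begins with /v/.
This is a violation of constraint 4: "A word may not begin with /v/."
The remaining constraints (1, 2, 3) are satisfied.

4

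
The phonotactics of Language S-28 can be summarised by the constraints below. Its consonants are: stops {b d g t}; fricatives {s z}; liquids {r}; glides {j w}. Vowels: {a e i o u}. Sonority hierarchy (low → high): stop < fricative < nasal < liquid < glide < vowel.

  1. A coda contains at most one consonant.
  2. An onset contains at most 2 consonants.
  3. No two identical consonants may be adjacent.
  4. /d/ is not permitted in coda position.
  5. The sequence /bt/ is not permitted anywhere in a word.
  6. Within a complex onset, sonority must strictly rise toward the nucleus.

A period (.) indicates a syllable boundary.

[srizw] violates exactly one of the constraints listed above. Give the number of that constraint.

[srizw]: syllable 1 coda /zw/ has 2 consonants (> 1).
This is a violation of constraint 1: "A coda contains at most one consonant."
The remaining constraints (2, 3, 4, 5, 6) are satisfied.

1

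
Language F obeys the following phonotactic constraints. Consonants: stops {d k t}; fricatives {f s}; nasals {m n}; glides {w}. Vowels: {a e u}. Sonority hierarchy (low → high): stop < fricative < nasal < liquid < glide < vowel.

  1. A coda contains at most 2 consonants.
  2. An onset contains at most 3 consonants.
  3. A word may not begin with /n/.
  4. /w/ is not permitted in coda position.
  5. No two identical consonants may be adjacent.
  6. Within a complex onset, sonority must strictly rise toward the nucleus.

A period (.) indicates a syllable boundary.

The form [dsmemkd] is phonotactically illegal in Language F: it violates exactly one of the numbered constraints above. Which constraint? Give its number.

1

[dsmemkd]: syllable 1 coda /mkd/ has 3 consonants (> 2).
This is a violation of constraint 1: "A coda contains at most 2 consonants."
The remaining constraints (2, 3, 4, 5, 6) are satisfied.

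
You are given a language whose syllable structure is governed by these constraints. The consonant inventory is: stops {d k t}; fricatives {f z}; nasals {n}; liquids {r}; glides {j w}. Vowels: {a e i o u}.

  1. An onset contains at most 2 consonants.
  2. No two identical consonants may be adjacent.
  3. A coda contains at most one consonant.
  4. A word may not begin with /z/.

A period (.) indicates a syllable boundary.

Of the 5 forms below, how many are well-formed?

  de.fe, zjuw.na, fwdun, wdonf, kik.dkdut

1

de.fe — σ1 onset /d/, coda /∅/ ok; σ2 onset /f/, coda /∅/ ok → well-formed
zjuw.na — violates constraint 4: word begins with /z/ → ill-formed
fwdun — violates constraint 1: syllable 1 onset /fwd/ has 3 consonants (> 2) → ill-formed
wdonf — violates constraint 3: syllable 1 coda /nf/ has 2 consonants (> 1) → ill-formed
kik.dkdut — violates constraint 1: syllable 2 onset /dkd/ has 3 consonants (> 2) → ill-formed
Well-formed: de.fe → 1.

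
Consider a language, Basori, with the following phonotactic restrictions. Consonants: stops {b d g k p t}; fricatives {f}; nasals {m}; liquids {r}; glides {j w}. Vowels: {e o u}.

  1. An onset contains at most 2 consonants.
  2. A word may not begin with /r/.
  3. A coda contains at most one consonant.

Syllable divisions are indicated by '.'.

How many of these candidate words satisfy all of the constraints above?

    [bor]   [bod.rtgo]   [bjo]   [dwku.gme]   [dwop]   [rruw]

[bor] — σ1 onset /b/, coda /r/ ok → well-formed
[bod.rtgo] — violates constraint 1: syllable 2 onset /rtg/ has 3 consonants (> 2) → ill-formed
[bjo] — σ1 onset /bj/ (2C), coda /∅/ ok → well-formed
[dwku.gme] — violates constraint 1: syllable 1 onset /dwk/ has 3 consonants (> 2) → ill-formed
[dwop] — σ1 onset /dw/ (2C), coda /p/ ok → well-formed
[rruw] — violates constraint 2: word begins with /r/ → ill-formed
Well-formed: [bor], [bjo], [dwop] → 3.

3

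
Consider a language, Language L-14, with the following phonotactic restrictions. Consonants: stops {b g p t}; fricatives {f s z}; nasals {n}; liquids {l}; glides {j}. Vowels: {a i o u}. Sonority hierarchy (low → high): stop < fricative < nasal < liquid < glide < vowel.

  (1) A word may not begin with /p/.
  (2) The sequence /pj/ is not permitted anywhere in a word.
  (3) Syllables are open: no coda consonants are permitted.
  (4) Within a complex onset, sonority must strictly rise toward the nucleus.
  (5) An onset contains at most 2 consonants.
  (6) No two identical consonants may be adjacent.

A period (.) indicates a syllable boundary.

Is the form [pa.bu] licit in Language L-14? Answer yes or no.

no

[pa.bu] — violates constraint 1: word begins with /p/ → illicit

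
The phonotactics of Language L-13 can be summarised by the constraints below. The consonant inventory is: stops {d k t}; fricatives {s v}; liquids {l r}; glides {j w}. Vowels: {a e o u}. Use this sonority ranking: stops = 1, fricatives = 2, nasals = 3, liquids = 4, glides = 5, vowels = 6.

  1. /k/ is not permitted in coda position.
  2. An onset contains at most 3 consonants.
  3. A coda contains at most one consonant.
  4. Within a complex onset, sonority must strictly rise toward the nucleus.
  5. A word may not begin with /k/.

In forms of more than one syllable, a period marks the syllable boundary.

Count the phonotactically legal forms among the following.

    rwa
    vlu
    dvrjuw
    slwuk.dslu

rwa — σ1 onset /rw/ (4→5 rises), coda /∅/ ok → phonotactically legal
vlu — σ1 onset /vl/ (2→4 rises), coda /∅/ ok → phonotactically legal
dvrjuw — violates constraint 2: syllable 1 onset /dvrj/ has 4 consonants (> 3) → phonotactically illegal
slwuk.dslu — violates constraint 1: syllable 1 coda contains /k/ → phonotactically illegal
Phonotactically legal: rwa, vlu → 2.

2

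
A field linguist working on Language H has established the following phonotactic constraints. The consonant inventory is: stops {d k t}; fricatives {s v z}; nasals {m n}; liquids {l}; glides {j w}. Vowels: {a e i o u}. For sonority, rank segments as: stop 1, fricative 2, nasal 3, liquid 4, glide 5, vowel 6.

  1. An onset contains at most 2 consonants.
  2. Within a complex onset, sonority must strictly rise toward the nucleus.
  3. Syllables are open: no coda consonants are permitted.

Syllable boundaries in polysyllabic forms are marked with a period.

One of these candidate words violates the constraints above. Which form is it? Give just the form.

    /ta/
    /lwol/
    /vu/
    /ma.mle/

/lwol/

/ta/ — σ1 onset /t/, coda /∅/ ok → well-formed
/lwol/ — violates constraint 3: syllable 1 coda /l/ has 1 consonant (> 0) → ill-formed
/vu/ — σ1 onset /v/, coda /∅/ ok → well-formed
/ma.mle/ — σ1 onset /m/, coda /∅/ ok; σ2 onset /ml/ (3→4 rises), coda /∅/ ok → well-formed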